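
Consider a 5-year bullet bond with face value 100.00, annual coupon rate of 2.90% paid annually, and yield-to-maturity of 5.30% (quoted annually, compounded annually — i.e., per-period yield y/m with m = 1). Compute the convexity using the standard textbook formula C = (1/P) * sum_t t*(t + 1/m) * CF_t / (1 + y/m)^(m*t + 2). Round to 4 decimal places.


Answer: Convexity = 24.9629

Derivation:
Coupon per period c = face * coupon_rate / m = 2.900000
Periods per year m = 1; per-period yield y/m = 0.053000
Number of cashflows N = 5
Cashflows (t years, CF_t, discount factor 1/(1+y/m)^(m*t), PV):
  t = 1.0000: CF_t = 2.900000, DF = 0.949668, PV = 2.754036
  t = 2.0000: CF_t = 2.900000, DF = 0.901869, PV = 2.615419
  t = 3.0000: CF_t = 2.900000, DF = 0.856475, PV = 2.483779
  t = 4.0000: CF_t = 2.900000, DF = 0.813367, PV = 2.358764
  t = 5.0000: CF_t = 102.900000, DF = 0.772428, PV = 79.482866
Price P = sum_t PV_t = 89.694864
Convexity numerator sum_t t*(t + 1/m) * CF_t / (1+y/m)^(m*t + 2):
  t = 1.0000: term = 4.967557
  t = 2.0000: term = 14.152585
  t = 3.0000: term = 26.880503
  t = 4.0000: term = 42.545905
  t = 5.0000: term = 2150.492990
Convexity = (1/P) * sum = 2239.039540 / 89.694864 = 24.962851


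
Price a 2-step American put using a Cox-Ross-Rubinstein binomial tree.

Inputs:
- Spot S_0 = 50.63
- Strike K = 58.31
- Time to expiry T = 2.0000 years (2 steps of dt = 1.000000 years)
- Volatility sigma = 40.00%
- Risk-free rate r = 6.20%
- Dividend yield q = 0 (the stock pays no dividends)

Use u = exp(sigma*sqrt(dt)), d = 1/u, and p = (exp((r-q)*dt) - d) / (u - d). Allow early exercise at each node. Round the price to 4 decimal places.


Answer: Price = V(0,0) = 13.6235

Derivation:
dt = T/N = 1.000000
u = exp(sigma*sqrt(dt)) = 1.491825; d = 1/u = 0.670320
p = (exp((r-q)*dt) - d) / (u - d) = 0.479172
Discount per step: exp(-r*dt) = 0.939883
Stock lattice S(k, i) with i counting down-moves:
  k=0: S(0,0) = 50.6300
  k=1: S(1,0) = 75.5311; S(1,1) = 33.9383
  k=2: S(2,0) = 112.6791; S(2,1) = 50.6300; S(2,2) = 22.7495
Terminal payoffs V(N, i) = max(K - S_T, 0):
  V(2,0) = 0.000000; V(2,1) = 7.680000; V(2,2) = 35.560475
Backward induction: V(k, i) = exp(-r*dt) * [p * V(k+1, i) + (1-p) * V(k+1, i+1)]; then take max(V_cont, immediate exercise) for American.
  V(1,0) = exp(-r*dt) * [p*0.000000 + (1-p)*7.680000] = 3.759491; exercise = 0.000000; V(1,0) = max -> 3.759491
  V(1,1) = exp(-r*dt) * [p*7.680000 + (1-p)*35.560475] = 20.866267; exercise = 24.371696; V(1,1) = max -> 24.371696
  V(0,0) = exp(-r*dt) * [p*3.759491 + (1-p)*24.371696] = 13.623506; exercise = 7.680000; V(0,0) = max -> 13.623506


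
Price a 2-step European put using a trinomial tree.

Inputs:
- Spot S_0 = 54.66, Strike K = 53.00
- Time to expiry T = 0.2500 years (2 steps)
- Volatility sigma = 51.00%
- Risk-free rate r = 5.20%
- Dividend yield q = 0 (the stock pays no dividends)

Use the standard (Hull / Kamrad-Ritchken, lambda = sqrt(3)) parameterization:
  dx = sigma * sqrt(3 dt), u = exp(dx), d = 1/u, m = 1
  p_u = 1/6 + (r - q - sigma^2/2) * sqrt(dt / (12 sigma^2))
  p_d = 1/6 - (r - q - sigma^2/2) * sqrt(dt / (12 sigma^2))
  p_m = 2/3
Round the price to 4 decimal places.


dt = T/N = 0.125000; dx = sigma*sqrt(3*dt) = 0.312310
u = exp(dx) = 1.366578; d = 1/u = 0.731755
p_u = 0.151047, p_m = 0.666667, p_d = 0.182286
Discount per step: exp(-r*dt) = 0.993521
Stock lattice S(k, j) with j the centered position index:
  k=0: S(0,+0) = 54.6600
  k=1: S(1,-1) = 39.9977; S(1,+0) = 54.6600; S(1,+1) = 74.6972
  k=2: S(2,-2) = 29.2685; S(2,-1) = 39.9977; S(2,+0) = 54.6600; S(2,+1) = 74.6972; S(2,+2) = 102.0795
Terminal payoffs V(N, j) = max(K - S_T, 0):
  V(2,-2) = 23.731487; V(2,-1) = 13.002289; V(2,+0) = 0.000000; V(2,+1) = 0.000000; V(2,+2) = 0.000000
Backward induction: V(k, j) = exp(-r*dt) * [p_u * V(k+1, j+1) + p_m * V(k+1, j) + p_d * V(k+1, j-1)]
  V(1,-1) = exp(-r*dt) * [p_u*0.000000 + p_m*13.002289 + p_d*23.731487] = 12.909926
  V(1,+0) = exp(-r*dt) * [p_u*0.000000 + p_m*0.000000 + p_d*13.002289] = 2.354781
  V(1,+1) = exp(-r*dt) * [p_u*0.000000 + p_m*0.000000 + p_d*0.000000] = 0.000000
  V(0,+0) = exp(-r*dt) * [p_u*0.000000 + p_m*2.354781 + p_d*12.909926] = 3.897737

Answer: Price = V(0,0) = 3.8977


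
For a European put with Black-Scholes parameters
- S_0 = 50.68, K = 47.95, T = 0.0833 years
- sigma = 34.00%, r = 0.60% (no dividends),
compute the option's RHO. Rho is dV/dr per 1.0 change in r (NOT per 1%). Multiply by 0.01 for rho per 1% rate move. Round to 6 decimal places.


Answer: Rho = -1.203361

Derivation:
d1 = 0.6184362313; d2 = 0.5203063174
phi(d1) = 0.3295028686; exp(-qT) = 1.0000000000; exp(-rT) = 0.9995003249
N(-d2) = 0.3014250467
Rho = -K*T*exp(-rT)*N(-d2) = -47.9500 * 0.0833 * 0.9995003249 * 0.3014250467 = -1.203361


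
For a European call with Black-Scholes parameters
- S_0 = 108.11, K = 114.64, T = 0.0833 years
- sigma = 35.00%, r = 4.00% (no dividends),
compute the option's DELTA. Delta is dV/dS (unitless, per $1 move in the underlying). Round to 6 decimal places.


Answer: Delta = 0.309565

Derivation:
d1 = -0.4970835071; d2 = -0.5980995950
phi(d1) = 0.3525775998; exp(-qT) = 1.0000000000; exp(-rT) = 0.9966735450
N(d1) = 0.3095650823
Delta = exp(-qT) * N(d1) = 1.0000000000 * 0.3095650823 = 0.309565


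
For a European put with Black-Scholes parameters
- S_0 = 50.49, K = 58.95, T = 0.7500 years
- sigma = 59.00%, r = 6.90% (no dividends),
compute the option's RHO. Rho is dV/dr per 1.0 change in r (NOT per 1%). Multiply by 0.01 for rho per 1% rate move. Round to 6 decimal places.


d1 = 0.0535725661; d2 = -0.4573824221
phi(d1) = 0.3983702048; exp(-qT) = 1.0000000000; exp(-rT) = 0.9495662287
N(-d2) = 0.6763019017
Rho = -K*T*exp(-rT)*N(-d2) = -58.9500 * 0.7500 * 0.9495662287 * 0.6763019017 = -28.392978

Answer: Rho = -28.392978


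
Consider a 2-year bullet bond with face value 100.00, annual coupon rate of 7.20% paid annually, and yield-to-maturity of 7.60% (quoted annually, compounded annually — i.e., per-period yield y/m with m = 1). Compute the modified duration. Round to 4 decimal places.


Answer: Modified duration = 1.7961

Derivation:
Coupon per period c = face * coupon_rate / m = 7.200000
Periods per year m = 1; per-period yield y/m = 0.076000
Number of cashflows N = 2
Cashflows (t years, CF_t, discount factor 1/(1+y/m)^(m*t), PV):
  t = 1.0000: CF_t = 7.200000, DF = 0.929368, PV = 6.691450
  t = 2.0000: CF_t = 107.200000, DF = 0.863725, PV = 92.591313
Price P = sum_t PV_t = 99.282763
First compute Macaulay numerator sum_t t * PV_t:
  t * PV_t at t = 1.0000: 6.691450
  t * PV_t at t = 2.0000: 185.182626
Macaulay duration D = 191.874076 / 99.282763 = 1.932602
Modified duration = D / (1 + y/m) = 1.932602 / (1 + 0.076000) = 1.796099


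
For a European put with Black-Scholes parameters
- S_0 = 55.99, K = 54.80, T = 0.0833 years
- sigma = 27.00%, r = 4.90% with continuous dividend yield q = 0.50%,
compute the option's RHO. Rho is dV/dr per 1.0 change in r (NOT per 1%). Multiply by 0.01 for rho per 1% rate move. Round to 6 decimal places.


Answer: Rho = -1.765309

Derivation:
d1 = 0.3616782917; d2 = 0.2837515954
phi(d1) = 0.3736842361; exp(-qT) = 0.9995835867; exp(-rT) = 0.9959266188
N(-d2) = 0.3883003758
Rho = -K*T*exp(-rT)*N(-d2) = -54.8000 * 0.0833 * 0.9959266188 * 0.3883003758 = -1.765309


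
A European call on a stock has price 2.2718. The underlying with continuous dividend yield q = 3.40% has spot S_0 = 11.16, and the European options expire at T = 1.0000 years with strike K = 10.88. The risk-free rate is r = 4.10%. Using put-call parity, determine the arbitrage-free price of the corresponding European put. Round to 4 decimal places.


Put-call parity: C - P = S_0 * exp(-qT) - K * exp(-rT).
S_0 * exp(-qT) = 11.1600 * 0.96657150 = 10.78693799
K * exp(-rT) = 10.8800 * 0.95982913 = 10.44294093
P = C - S*exp(-qT) + K*exp(-rT)
P = 2.2718 - 10.78693799 + 10.44294093 = 1.9278

Answer: Put price = 1.9278


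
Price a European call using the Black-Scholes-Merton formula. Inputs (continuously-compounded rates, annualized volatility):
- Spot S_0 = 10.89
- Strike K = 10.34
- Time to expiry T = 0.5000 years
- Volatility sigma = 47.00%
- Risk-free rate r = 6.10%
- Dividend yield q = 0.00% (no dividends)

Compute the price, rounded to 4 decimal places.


d1 = (ln(S/K) + (r - q + 0.5*sigma^2) * T) / (sigma * sqrt(T)) = 0.41388334
d2 = d1 - sigma * sqrt(T) = 0.08154316
exp(-rT) = 0.96996043; exp(-qT) = 1.00000000
C = S_0 * exp(-qT) * N(d1) - K * exp(-rT) * N(d2)
N(d1) = 0.66052023; N(d2) = 0.53249500
C = 10.8900 * 1.00000000 * 0.66052023 - 10.3400 * 0.96996043 * 0.53249500 = 1.8525

Answer: Price = 1.8525


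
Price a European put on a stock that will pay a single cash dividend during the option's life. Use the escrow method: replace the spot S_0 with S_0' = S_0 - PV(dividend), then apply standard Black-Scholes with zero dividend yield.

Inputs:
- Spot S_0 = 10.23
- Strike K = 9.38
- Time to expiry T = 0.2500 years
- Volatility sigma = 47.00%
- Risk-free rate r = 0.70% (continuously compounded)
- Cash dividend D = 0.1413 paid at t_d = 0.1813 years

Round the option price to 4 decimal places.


Answer: Price = 0.5923

Derivation:
PV(D) = D * exp(-r * t_d) = 0.1413 * 0.99873170 = 0.14112079
S_0' = S_0 - PV(D) = 10.2300 - 0.14112079 = 10.08887921
d1 = (ln(S_0'/K) + (r + sigma^2/2)*T) / (sigma*sqrt(T)) = 0.43496377
d2 = d1 - sigma*sqrt(T) = 0.19996377
exp(-rT) = 0.99825153
N(-d1) = 0.33179436; N(-d2) = 0.42075446
P = K * exp(-rT) * N(-d2) - S_0' * N(-d1) = 9.3800 * 0.99825153 * 0.42075446 - 10.08887921 * 0.33179436 = 0.5923


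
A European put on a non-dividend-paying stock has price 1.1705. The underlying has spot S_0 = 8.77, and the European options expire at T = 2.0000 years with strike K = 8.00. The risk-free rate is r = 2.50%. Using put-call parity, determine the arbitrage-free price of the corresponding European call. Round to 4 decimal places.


Put-call parity: C - P = S_0 * exp(-qT) - K * exp(-rT).
S_0 * exp(-qT) = 8.7700 * 1.00000000 = 8.77000000
K * exp(-rT) = 8.0000 * 0.95122942 = 7.60983540
C = P + S*exp(-qT) - K*exp(-rT)
C = 1.1705 + 8.77000000 - 7.60983540 = 2.3307

Answer: Call price = 2.3307


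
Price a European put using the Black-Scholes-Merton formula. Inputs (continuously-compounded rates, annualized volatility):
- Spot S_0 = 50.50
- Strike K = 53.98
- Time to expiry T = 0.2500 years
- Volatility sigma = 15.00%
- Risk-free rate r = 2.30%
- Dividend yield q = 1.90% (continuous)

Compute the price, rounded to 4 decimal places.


d1 = (ln(S/K) + (r - q + 0.5*sigma^2) * T) / (sigma * sqrt(T)) = -0.83770362
d2 = d1 - sigma * sqrt(T) = -0.91270362
exp(-rT) = 0.99426650; exp(-qT) = 0.99526126
P = K * exp(-rT) * N(-d2) - S_0 * exp(-qT) * N(-d1)
N(-d1) = 0.79890141; N(-d2) = 0.81930078
P = 53.9800 * 0.99426650 * 0.81930078 - 50.5000 * 0.99526126 * 0.79890141 = 3.8189

Answer: Price = 3.8189


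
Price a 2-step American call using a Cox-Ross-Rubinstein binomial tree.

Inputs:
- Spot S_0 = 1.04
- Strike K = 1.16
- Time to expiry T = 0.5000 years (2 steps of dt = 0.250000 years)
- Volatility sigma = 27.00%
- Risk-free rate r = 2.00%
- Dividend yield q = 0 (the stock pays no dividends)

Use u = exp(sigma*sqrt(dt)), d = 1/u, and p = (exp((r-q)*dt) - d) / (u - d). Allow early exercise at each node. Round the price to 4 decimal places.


Answer: Price = V(0,0) = 0.0471

Derivation:
dt = T/N = 0.250000
u = exp(sigma*sqrt(dt)) = 1.144537; d = 1/u = 0.873716
p = (exp((r-q)*dt) - d) / (u - d) = 0.484810
Discount per step: exp(-r*dt) = 0.995012
Stock lattice S(k, i) with i counting down-moves:
  k=0: S(0,0) = 1.0400
  k=1: S(1,0) = 1.1903; S(1,1) = 0.9087
  k=2: S(2,0) = 1.3624; S(2,1) = 1.0400; S(2,2) = 0.7939
Terminal payoffs V(N, i) = max(S_T - K, 0):
  V(2,0) = 0.202363; V(2,1) = 0.000000; V(2,2) = 0.000000
Backward induction: V(k, i) = exp(-r*dt) * [p * V(k+1, i) + (1-p) * V(k+1, i+1)]; then take max(V_cont, immediate exercise) for American.
  V(1,0) = exp(-r*dt) * [p*0.202363 + (1-p)*0.000000] = 0.097618; exercise = 0.030318; V(1,0) = max -> 0.097618
  V(1,1) = exp(-r*dt) * [p*0.000000 + (1-p)*0.000000] = 0.000000; exercise = 0.000000; V(1,1) = max -> 0.000000
  V(0,0) = exp(-r*dt) * [p*0.097618 + (1-p)*0.000000] = 0.047090; exercise = 0.000000; V(0,0) = max -> 0.047090


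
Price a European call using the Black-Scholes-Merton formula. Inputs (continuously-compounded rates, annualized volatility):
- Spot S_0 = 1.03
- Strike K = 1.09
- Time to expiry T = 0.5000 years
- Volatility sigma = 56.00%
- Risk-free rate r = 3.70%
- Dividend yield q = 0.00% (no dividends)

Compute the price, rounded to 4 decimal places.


Answer: Price = 0.1455

Derivation:
d1 = (ln(S/K) + (r - q + 0.5*sigma^2) * T) / (sigma * sqrt(T)) = 0.10172515
d2 = d1 - sigma * sqrt(T) = -0.29425464
exp(-rT) = 0.98167007; exp(-qT) = 1.00000000
C = S_0 * exp(-qT) * N(d1) - K * exp(-rT) * N(d2)
N(d1) = 0.54051258; N(d2) = 0.38428166
C = 1.0300 * 1.00000000 * 0.54051258 - 1.0900 * 0.98167007 * 0.38428166 = 0.1455


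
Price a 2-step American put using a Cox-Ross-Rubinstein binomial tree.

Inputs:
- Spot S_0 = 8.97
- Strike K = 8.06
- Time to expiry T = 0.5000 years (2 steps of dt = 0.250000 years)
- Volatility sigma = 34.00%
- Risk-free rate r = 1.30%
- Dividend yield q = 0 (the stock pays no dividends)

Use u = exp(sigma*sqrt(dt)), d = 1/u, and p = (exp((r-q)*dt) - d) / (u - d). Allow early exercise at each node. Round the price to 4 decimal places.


Answer: Price = V(0,0) = 0.4727

Derivation:
dt = T/N = 0.250000
u = exp(sigma*sqrt(dt)) = 1.185305; d = 1/u = 0.843665
p = (exp((r-q)*dt) - d) / (u - d) = 0.467130
Discount per step: exp(-r*dt) = 0.996755
Stock lattice S(k, i) with i counting down-moves:
  k=0: S(0,0) = 8.9700
  k=1: S(1,0) = 10.6322; S(1,1) = 7.5677
  k=2: S(2,0) = 12.6024; S(2,1) = 8.9700; S(2,2) = 6.3846
Terminal payoffs V(N, i) = max(K - S_T, 0):
  V(2,0) = 0.000000; V(2,1) = 0.000000; V(2,2) = 1.675420
Backward induction: V(k, i) = exp(-r*dt) * [p * V(k+1, i) + (1-p) * V(k+1, i+1)]; then take max(V_cont, immediate exercise) for American.
  V(1,0) = exp(-r*dt) * [p*0.000000 + (1-p)*0.000000] = 0.000000; exercise = 0.000000; V(1,0) = max -> 0.000000
  V(1,1) = exp(-r*dt) * [p*0.000000 + (1-p)*1.675420] = 0.889884; exercise = 0.492327; V(1,1) = max -> 0.889884
  V(0,0) = exp(-r*dt) * [p*0.000000 + (1-p)*0.889884] = 0.472653; exercise = 0.000000; V(0,0) = max -> 0.472653


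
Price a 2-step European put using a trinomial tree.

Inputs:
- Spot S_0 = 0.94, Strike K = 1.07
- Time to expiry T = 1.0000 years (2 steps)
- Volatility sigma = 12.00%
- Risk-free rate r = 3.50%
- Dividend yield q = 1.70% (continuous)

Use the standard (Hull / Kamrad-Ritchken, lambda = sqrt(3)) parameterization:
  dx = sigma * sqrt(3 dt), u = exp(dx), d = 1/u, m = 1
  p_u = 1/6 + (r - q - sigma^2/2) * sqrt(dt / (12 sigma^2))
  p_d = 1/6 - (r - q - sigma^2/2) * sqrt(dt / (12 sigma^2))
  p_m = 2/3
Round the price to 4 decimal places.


Answer: Price = V(0,0) = 0.1199

Derivation:
dt = T/N = 0.500000; dx = sigma*sqrt(3*dt) = 0.146969
u = exp(dx) = 1.158319; d = 1/u = 0.863320
p_u = 0.185038, p_m = 0.666667, p_d = 0.148295
Discount per step: exp(-r*dt) = 0.982652
Stock lattice S(k, j) with j the centered position index:
  k=0: S(0,+0) = 0.9400
  k=1: S(1,-1) = 0.8115; S(1,+0) = 0.9400; S(1,+1) = 1.0888
  k=2: S(2,-2) = 0.7006; S(2,-1) = 0.8115; S(2,+0) = 0.9400; S(2,+1) = 1.0888; S(2,+2) = 1.2612
Terminal payoffs V(N, j) = max(K - S_T, 0):
  V(2,-2) = 0.369397; V(2,-1) = 0.258479; V(2,+0) = 0.130000; V(2,+1) = 0.000000; V(2,+2) = 0.000000
Backward induction: V(k, j) = exp(-r*dt) * [p_u * V(k+1, j+1) + p_m * V(k+1, j) + p_d * V(k+1, j-1)]
  V(1,-1) = exp(-r*dt) * [p_u*0.130000 + p_m*0.258479 + p_d*0.369397] = 0.246797
  V(1,+0) = exp(-r*dt) * [p_u*0.000000 + p_m*0.130000 + p_d*0.258479] = 0.122829
  V(1,+1) = exp(-r*dt) * [p_u*0.000000 + p_m*0.000000 + p_d*0.130000] = 0.018944
  V(0,+0) = exp(-r*dt) * [p_u*0.018944 + p_m*0.122829 + p_d*0.246797] = 0.119874


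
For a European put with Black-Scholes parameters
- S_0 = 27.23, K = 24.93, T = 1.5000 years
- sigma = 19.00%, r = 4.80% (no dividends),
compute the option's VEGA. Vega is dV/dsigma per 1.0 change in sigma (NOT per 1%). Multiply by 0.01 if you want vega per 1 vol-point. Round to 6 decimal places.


d1 = 0.8049900347; d2 = 0.5722885092
phi(d1) = 0.2885338089; exp(-qT) = 1.0000000000; exp(-rT) = 0.9305308958
Vega = S * exp(-qT) * phi(d1) * sqrt(T) = 27.2300 * 1.0000000000 * 0.2885338089 * 1.2247448714 = 9.622546

Answer: Vega = 9.622546


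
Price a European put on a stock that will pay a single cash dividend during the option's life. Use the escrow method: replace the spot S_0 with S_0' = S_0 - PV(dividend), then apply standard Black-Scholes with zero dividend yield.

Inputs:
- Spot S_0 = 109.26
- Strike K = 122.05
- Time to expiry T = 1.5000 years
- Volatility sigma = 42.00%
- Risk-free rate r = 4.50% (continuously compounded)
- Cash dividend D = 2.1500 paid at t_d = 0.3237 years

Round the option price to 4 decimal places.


Answer: Price = 26.0858

Derivation:
PV(D) = D * exp(-r * t_d) = 2.1500 * 0.98553908 = 2.11890902
S_0' = S_0 - PV(D) = 109.2600 - 2.11890902 = 107.14109098
d1 = (ln(S_0'/K) + (r + sigma^2/2)*T) / (sigma*sqrt(T)) = 0.13514141
d2 = d1 - sigma*sqrt(T) = -0.37925143
exp(-rT) = 0.93472772
N(-d1) = 0.44625003; N(-d2) = 0.64774942
P = K * exp(-rT) * N(-d2) - S_0' * N(-d1) = 122.0500 * 0.93472772 * 0.64774942 - 107.14109098 * 0.44625003 = 26.0858


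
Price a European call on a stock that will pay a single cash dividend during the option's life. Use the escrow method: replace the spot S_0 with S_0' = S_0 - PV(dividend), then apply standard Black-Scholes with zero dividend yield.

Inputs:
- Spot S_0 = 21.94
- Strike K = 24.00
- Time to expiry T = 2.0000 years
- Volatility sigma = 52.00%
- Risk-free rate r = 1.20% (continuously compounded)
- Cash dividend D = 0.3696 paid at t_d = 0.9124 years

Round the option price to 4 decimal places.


Answer: Price = 5.5666

Derivation:
PV(D) = D * exp(-r * t_d) = 0.3696 * 0.98911092 = 0.36557540
S_0' = S_0 - PV(D) = 21.9400 - 0.36557540 = 21.57442460
d1 = (ln(S_0'/K) + (r + sigma^2/2)*T) / (sigma*sqrt(T)) = 0.25544877
d2 = d1 - sigma*sqrt(T) = -0.47994229
exp(-rT) = 0.97628571
N(d1) = 0.60081174; N(d2) = 0.31563422
C = S_0' * N(d1) - K * exp(-rT) * N(d2) = 21.57442460 * 0.60081174 - 24.0000 * 0.97628571 * 0.31563422 = 5.5666


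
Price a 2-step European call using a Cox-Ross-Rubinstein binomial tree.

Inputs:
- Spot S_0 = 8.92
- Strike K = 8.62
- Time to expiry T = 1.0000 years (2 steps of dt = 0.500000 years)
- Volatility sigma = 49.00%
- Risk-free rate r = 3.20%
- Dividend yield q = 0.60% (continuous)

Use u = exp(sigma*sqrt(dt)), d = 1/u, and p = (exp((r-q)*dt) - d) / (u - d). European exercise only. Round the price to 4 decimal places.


Answer: Price = V(0,0) = 1.8143

Derivation:
dt = T/N = 0.500000
u = exp(sigma*sqrt(dt)) = 1.414084; d = 1/u = 0.707171
p = (exp((r-q)*dt) - d) / (u - d) = 0.432746
Discount per step: exp(-r*dt) = 0.984127
Stock lattice S(k, i) with i counting down-moves:
  k=0: S(0,0) = 8.9200
  k=1: S(1,0) = 12.6136; S(1,1) = 6.3080
  k=2: S(2,0) = 17.8367; S(2,1) = 8.9200; S(2,2) = 4.4608
Terminal payoffs V(N, i) = max(S_T - K, 0):
  V(2,0) = 9.216744; V(2,1) = 0.300000; V(2,2) = 0.000000
Backward induction: V(k, i) = exp(-r*dt) * [p * V(k+1, i) + (1-p) * V(k+1, i+1)].
  V(1,0) = exp(-r*dt) * [p*9.216744 + (1-p)*0.300000] = 4.092672
  V(1,1) = exp(-r*dt) * [p*0.300000 + (1-p)*0.000000] = 0.127763
  V(0,0) = exp(-r*dt) * [p*4.092672 + (1-p)*0.127763] = 1.814298


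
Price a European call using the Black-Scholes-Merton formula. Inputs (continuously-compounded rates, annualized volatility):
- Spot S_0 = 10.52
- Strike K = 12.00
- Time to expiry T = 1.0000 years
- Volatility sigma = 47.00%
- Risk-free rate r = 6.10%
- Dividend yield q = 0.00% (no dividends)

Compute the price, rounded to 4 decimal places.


d1 = (ln(S/K) + (r - q + 0.5*sigma^2) * T) / (sigma * sqrt(T)) = 0.08472672
d2 = d1 - sigma * sqrt(T) = -0.38527328
exp(-rT) = 0.94082324; exp(-qT) = 1.00000000
C = S_0 * exp(-qT) * N(d1) - K * exp(-rT) * N(d2)
N(d1) = 0.53376067; N(d2) = 0.35001748
C = 10.5200 * 1.00000000 * 0.53376067 - 12.0000 * 0.94082324 * 0.35001748 = 1.6635

Answer: Price = 1.6635


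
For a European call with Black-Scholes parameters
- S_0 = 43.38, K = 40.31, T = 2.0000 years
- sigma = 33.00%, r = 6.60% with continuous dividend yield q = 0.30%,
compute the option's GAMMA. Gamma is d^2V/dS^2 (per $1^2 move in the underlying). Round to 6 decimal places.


d1 = 0.6606068570; d2 = 0.1939163814
phi(d1) = 0.3207352563; exp(-qT) = 0.9940179641; exp(-rT) = 0.8763409951
Gamma = exp(-qT) * phi(d1) / (S * sigma * sqrt(T)) = 0.9940179641 * 0.3207352563 / (43.3800 * 0.3300 * 1.4142135624) = 0.015748

Answer: Gamma = 0.015748


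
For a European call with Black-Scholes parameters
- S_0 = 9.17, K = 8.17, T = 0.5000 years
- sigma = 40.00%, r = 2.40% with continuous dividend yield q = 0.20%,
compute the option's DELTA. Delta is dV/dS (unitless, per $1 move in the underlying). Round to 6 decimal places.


d1 = 0.5885545926; d2 = 0.3057118801
phi(d1) = 0.3354988375; exp(-qT) = 0.9990004998; exp(-rT) = 0.9880717129
N(d1) = 0.7219199491
Delta = exp(-qT) * N(d1) = 0.9990004998 * 0.7219199491 = 0.721198

Answer: Delta = 0.721198


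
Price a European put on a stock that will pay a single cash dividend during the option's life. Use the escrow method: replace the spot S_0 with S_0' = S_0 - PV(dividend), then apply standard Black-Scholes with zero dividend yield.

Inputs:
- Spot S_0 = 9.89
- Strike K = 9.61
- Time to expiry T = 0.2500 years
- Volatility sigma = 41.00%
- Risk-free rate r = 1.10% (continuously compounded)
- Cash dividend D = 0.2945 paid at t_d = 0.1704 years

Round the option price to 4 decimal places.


PV(D) = D * exp(-r * t_d) = 0.2945 * 0.99812736 = 0.29394851
S_0' = S_0 - PV(D) = 9.8900 - 0.29394851 = 9.59605149
d1 = (ln(S_0'/K) + (r + sigma^2/2)*T) / (sigma*sqrt(T)) = 0.10882921
d2 = d1 - sigma*sqrt(T) = -0.09617079
exp(-rT) = 0.99725378
N(-d1) = 0.45666898; N(-d2) = 0.53830754
P = K * exp(-rT) * N(-d2) - S_0' * N(-d1) = 9.6100 * 0.99725378 * 0.53830754 - 9.59605149 * 0.45666898 = 0.7767

Answer: Price = 0.7767


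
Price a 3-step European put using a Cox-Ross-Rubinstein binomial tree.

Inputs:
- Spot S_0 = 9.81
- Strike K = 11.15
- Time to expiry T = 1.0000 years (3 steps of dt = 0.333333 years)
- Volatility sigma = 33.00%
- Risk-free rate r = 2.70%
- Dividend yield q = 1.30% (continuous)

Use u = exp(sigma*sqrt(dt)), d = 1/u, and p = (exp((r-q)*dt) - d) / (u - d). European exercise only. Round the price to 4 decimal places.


Answer: Price = V(0,0) = 2.0204

Derivation:
dt = T/N = 0.333333
u = exp(sigma*sqrt(dt)) = 1.209885; d = 1/u = 0.826525
p = (exp((r-q)*dt) - d) / (u - d) = 0.464714
Discount per step: exp(-r*dt) = 0.991040
Stock lattice S(k, i) with i counting down-moves:
  k=0: S(0,0) = 9.8100
  k=1: S(1,0) = 11.8690; S(1,1) = 8.1082
  k=2: S(2,0) = 14.3601; S(2,1) = 9.8100; S(2,2) = 6.7016
  k=3: S(3,0) = 17.3741; S(3,1) = 11.8690; S(3,2) = 8.1082; S(3,3) = 5.5391
Terminal payoffs V(N, i) = max(K - S_T, 0):
  V(3,0) = 0.000000; V(3,1) = 0.000000; V(3,2) = 3.041794; V(3,3) = 5.610936
Backward induction: V(k, i) = exp(-r*dt) * [p * V(k+1, i) + (1-p) * V(k+1, i+1)].
  V(2,0) = exp(-r*dt) * [p*0.000000 + (1-p)*0.000000] = 0.000000
  V(2,1) = exp(-r*dt) * [p*0.000000 + (1-p)*3.041794] = 1.613642
  V(2,2) = exp(-r*dt) * [p*3.041794 + (1-p)*5.610936] = 4.377446
  V(1,0) = exp(-r*dt) * [p*0.000000 + (1-p)*1.613642] = 0.856022
  V(1,1) = exp(-r*dt) * [p*1.613642 + (1-p)*4.377446] = 3.065356
  V(0,0) = exp(-r*dt) * [p*0.856022 + (1-p)*3.065356] = 2.020383


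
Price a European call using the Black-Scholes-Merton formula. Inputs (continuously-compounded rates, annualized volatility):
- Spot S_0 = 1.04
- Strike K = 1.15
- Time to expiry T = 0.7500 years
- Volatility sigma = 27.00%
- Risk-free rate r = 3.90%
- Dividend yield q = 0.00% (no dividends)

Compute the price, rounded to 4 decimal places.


d1 = (ln(S/K) + (r - q + 0.5*sigma^2) * T) / (sigma * sqrt(T)) = -0.18797554
d2 = d1 - sigma * sqrt(T) = -0.42180240
exp(-rT) = 0.97117364; exp(-qT) = 1.00000000
C = S_0 * exp(-qT) * N(d1) - K * exp(-rT) * N(d2)
N(d1) = 0.42544791; N(d2) = 0.33658463
C = 1.0400 * 1.00000000 * 0.42544791 - 1.1500 * 0.97117364 * 0.33658463 = 0.0666

Answer: Price = 0.0666


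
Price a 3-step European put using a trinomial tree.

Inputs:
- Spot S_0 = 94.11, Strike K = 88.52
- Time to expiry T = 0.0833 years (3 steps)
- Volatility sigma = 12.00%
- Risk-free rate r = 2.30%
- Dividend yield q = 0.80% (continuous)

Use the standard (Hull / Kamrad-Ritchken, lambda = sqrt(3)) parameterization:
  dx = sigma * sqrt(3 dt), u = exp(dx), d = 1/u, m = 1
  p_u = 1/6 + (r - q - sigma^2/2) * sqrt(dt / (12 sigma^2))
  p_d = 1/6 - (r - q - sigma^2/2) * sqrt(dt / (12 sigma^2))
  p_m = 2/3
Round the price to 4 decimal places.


dt = T/N = 0.027767; dx = sigma*sqrt(3*dt) = 0.034634
u = exp(dx) = 1.035241; d = 1/u = 0.965959
p_u = 0.169793, p_m = 0.666667, p_d = 0.163540
Discount per step: exp(-r*dt) = 0.999362
Stock lattice S(k, j) with j the centered position index:
  k=0: S(0,+0) = 94.1100
  k=1: S(1,-1) = 90.9064; S(1,+0) = 94.1100; S(1,+1) = 97.4265
  k=2: S(2,-2) = 87.8118; S(2,-1) = 90.9064; S(2,+0) = 94.1100; S(2,+1) = 97.4265; S(2,+2) = 100.8599
  k=3: S(3,-3) = 84.8226; S(3,-2) = 87.8118; S(3,-1) = 90.9064; S(3,+0) = 94.1100; S(3,+1) = 97.4265; S(3,+2) = 100.8599; S(3,+3) = 104.4143
Terminal payoffs V(N, j) = max(K - S_T, 0):
  V(3,-3) = 3.697397; V(3,-2) = 0.708178; V(3,-1) = 0.000000; V(3,+0) = 0.000000; V(3,+1) = 0.000000; V(3,+2) = 0.000000; V(3,+3) = 0.000000
Backward induction: V(k, j) = exp(-r*dt) * [p_u * V(k+1, j+1) + p_m * V(k+1, j) + p_d * V(k+1, j-1)]
  V(2,-2) = exp(-r*dt) * [p_u*0.000000 + p_m*0.708178 + p_d*3.697397] = 1.076104
  V(2,-1) = exp(-r*dt) * [p_u*0.000000 + p_m*0.000000 + p_d*0.708178] = 0.115742
  V(2,+0) = exp(-r*dt) * [p_u*0.000000 + p_m*0.000000 + p_d*0.000000] = 0.000000
  V(2,+1) = exp(-r*dt) * [p_u*0.000000 + p_m*0.000000 + p_d*0.000000] = 0.000000
  V(2,+2) = exp(-r*dt) * [p_u*0.000000 + p_m*0.000000 + p_d*0.000000] = 0.000000
  V(1,-1) = exp(-r*dt) * [p_u*0.000000 + p_m*0.115742 + p_d*1.076104] = 0.252985
  V(1,+0) = exp(-r*dt) * [p_u*0.000000 + p_m*0.000000 + p_d*0.115742] = 0.018916
  V(1,+1) = exp(-r*dt) * [p_u*0.000000 + p_m*0.000000 + p_d*0.000000] = 0.000000
  V(0,+0) = exp(-r*dt) * [p_u*0.000000 + p_m*0.018916 + p_d*0.252985] = 0.053950

Answer: Price = V(0,0) = 0.0539


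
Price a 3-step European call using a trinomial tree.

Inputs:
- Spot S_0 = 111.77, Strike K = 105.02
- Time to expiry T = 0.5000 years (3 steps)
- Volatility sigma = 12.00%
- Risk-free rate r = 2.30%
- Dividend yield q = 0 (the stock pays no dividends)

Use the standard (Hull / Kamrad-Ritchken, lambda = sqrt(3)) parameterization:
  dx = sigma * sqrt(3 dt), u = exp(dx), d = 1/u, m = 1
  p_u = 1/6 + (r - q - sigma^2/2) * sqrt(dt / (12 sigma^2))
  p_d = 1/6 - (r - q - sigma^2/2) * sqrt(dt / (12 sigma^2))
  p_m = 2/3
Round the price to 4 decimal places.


Answer: Price = V(0,0) = 8.9912

Derivation:
dt = T/N = 0.166667; dx = sigma*sqrt(3*dt) = 0.084853
u = exp(dx) = 1.088557; d = 1/u = 0.918647
p_u = 0.182184, p_m = 0.666667, p_d = 0.151150
Discount per step: exp(-r*dt) = 0.996174
Stock lattice S(k, j) with j the centered position index:
  k=0: S(0,+0) = 111.7700
  k=1: S(1,-1) = 102.6772; S(1,+0) = 111.7700; S(1,+1) = 121.6680
  k=2: S(2,-2) = 94.3242; S(2,-1) = 102.6772; S(2,+0) = 111.7700; S(2,+1) = 121.6680; S(2,+2) = 132.4425
  k=3: S(3,-3) = 86.6507; S(3,-2) = 94.3242; S(3,-1) = 102.6772; S(3,+0) = 111.7700; S(3,+1) = 121.6680; S(3,+2) = 132.4425; S(3,+3) = 144.1712
Terminal payoffs V(N, j) = max(S_T - K, 0):
  V(3,-3) = 0.000000; V(3,-2) = 0.000000; V(3,-1) = 0.000000; V(3,+0) = 6.750000; V(3,+1) = 16.647997; V(3,+2) = 27.422530; V(3,+3) = 39.151221
Backward induction: V(k, j) = exp(-r*dt) * [p_u * V(k+1, j+1) + p_m * V(k+1, j) + p_d * V(k+1, j-1)]
  V(2,-2) = exp(-r*dt) * [p_u*0.000000 + p_m*0.000000 + p_d*0.000000] = 0.000000
  V(2,-1) = exp(-r*dt) * [p_u*6.750000 + p_m*0.000000 + p_d*0.000000] = 1.225035
  V(2,+0) = exp(-r*dt) * [p_u*16.647997 + p_m*6.750000 + p_d*0.000000] = 7.504173
  V(2,+1) = exp(-r*dt) * [p_u*27.422530 + p_m*16.647997 + p_d*6.750000] = 17.049382
  V(2,+2) = exp(-r*dt) * [p_u*39.151221 + p_m*27.422530 + p_d*16.647997] = 27.823878
  V(1,-1) = exp(-r*dt) * [p_u*7.504173 + p_m*1.225035 + p_d*0.000000] = 2.175473
  V(1,+0) = exp(-r*dt) * [p_u*17.049382 + p_m*7.504173 + p_d*1.225035] = 8.262333
  V(1,+1) = exp(-r*dt) * [p_u*27.823878 + p_m*17.049382 + p_d*7.504173] = 17.502344
  V(0,+0) = exp(-r*dt) * [p_u*17.502344 + p_m*8.262333 + p_d*2.175473] = 8.991154


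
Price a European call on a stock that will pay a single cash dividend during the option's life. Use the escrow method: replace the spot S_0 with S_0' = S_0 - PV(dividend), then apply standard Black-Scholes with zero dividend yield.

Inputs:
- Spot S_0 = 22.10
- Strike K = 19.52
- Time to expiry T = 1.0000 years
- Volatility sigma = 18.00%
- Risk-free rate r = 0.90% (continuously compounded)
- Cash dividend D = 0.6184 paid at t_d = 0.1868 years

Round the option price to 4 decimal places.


Answer: Price = 2.7731

Derivation:
PV(D) = D * exp(-r * t_d) = 0.6184 * 0.99832021 = 0.61736122
S_0' = S_0 - PV(D) = 22.1000 - 0.61736122 = 21.48263878
d1 = (ln(S_0'/K) + (r + sigma^2/2)*T) / (sigma*sqrt(T)) = 0.67225294
d2 = d1 - sigma*sqrt(T) = 0.49225294
exp(-rT) = 0.99104038
N(d1) = 0.74928866; N(d2) = 0.68872973
C = S_0' * N(d1) - K * exp(-rT) * N(d2) = 21.48263878 * 0.74928866 - 19.5200 * 0.99104038 * 0.68872973 = 2.7731


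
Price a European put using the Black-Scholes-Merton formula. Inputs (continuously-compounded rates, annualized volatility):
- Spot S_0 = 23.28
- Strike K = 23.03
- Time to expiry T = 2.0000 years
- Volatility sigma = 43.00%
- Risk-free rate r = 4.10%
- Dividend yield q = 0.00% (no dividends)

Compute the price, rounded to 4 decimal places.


d1 = (ln(S/K) + (r - q + 0.5*sigma^2) * T) / (sigma * sqrt(T)) = 0.45665434
d2 = d1 - sigma * sqrt(T) = -0.15145749
exp(-rT) = 0.92127196; exp(-qT) = 1.00000000
P = K * exp(-rT) * N(-d2) - S_0 * exp(-qT) * N(-d1)
N(-d1) = 0.32395976; N(-d2) = 0.56019258
P = 23.0300 * 0.92127196 * 0.56019258 - 23.2800 * 1.00000000 * 0.32395976 = 4.3438

Answer: Price = 4.3438


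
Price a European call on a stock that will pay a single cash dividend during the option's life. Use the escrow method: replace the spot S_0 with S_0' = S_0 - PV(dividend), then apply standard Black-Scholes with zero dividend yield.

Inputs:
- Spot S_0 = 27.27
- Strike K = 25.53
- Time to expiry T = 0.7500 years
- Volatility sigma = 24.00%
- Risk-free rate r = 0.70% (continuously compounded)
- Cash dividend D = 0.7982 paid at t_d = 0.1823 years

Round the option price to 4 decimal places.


Answer: Price = 2.7274

Derivation:
PV(D) = D * exp(-r * t_d) = 0.7982 * 0.99872471 = 0.79718207
S_0' = S_0 - PV(D) = 27.2700 - 0.79718207 = 26.47281793
d1 = (ln(S_0'/K) + (r + sigma^2/2)*T) / (sigma*sqrt(T)) = 0.30365851
d2 = d1 - sigma*sqrt(T) = 0.09581242
exp(-rT) = 0.99476376
N(d1) = 0.61930597; N(d2) = 0.53816522
C = S_0' * N(d1) - K * exp(-rT) * N(d2) = 26.47281793 * 0.61930597 - 25.5300 * 0.99476376 * 0.53816522 = 2.7274


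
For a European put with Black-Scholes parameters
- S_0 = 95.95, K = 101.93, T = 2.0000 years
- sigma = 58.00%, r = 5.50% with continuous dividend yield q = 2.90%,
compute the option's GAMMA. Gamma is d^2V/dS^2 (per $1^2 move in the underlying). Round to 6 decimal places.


Answer: Gamma = 0.004416

Derivation:
d1 = 0.3998090480; d2 = -0.4204348182
phi(d1) = 0.3682982634; exp(-qT) = 0.9436499474; exp(-rT) = 0.8958341353
Gamma = exp(-qT) * phi(d1) / (S * sigma * sqrt(T)) = 0.9436499474 * 0.3682982634 / (95.9500 * 0.5800 * 1.4142135624) = 0.004416


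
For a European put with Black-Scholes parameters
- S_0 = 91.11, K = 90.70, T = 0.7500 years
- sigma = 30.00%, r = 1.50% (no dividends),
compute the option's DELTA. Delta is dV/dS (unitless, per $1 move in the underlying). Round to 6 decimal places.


Answer: Delta = -0.424433

Derivation:
d1 = 0.1905648895; d2 = -0.0692427317
phi(d1) = 0.3917638588; exp(-qT) = 1.0000000000; exp(-rT) = 0.9888130446
N(-d1) = 0.4244332501
Delta = -exp(-qT) * N(-d1) = -1.0000000000 * 0.4244332501 = -0.424433


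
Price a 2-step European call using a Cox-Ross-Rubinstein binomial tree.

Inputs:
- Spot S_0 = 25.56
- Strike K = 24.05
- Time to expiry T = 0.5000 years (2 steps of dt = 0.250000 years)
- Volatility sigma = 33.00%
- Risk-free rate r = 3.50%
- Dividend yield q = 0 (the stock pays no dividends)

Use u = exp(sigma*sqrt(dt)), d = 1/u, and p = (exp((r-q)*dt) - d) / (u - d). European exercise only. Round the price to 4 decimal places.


dt = T/N = 0.250000
u = exp(sigma*sqrt(dt)) = 1.179393; d = 1/u = 0.847894
p = (exp((r-q)*dt) - d) / (u - d) = 0.485354
Discount per step: exp(-r*dt) = 0.991288
Stock lattice S(k, i) with i counting down-moves:
  k=0: S(0,0) = 25.5600
  k=1: S(1,0) = 30.1453; S(1,1) = 21.6722
  k=2: S(2,0) = 35.5531; S(2,1) = 25.5600; S(2,2) = 18.3757
Terminal payoffs V(N, i) = max(S_T - K, 0):
  V(2,0) = 11.503145; V(2,1) = 1.510000; V(2,2) = 0.000000
Backward induction: V(k, i) = exp(-r*dt) * [p * V(k+1, i) + (1-p) * V(k+1, i+1)].
  V(1,0) = exp(-r*dt) * [p*11.503145 + (1-p)*1.510000] = 6.304808
  V(1,1) = exp(-r*dt) * [p*1.510000 + (1-p)*0.000000] = 0.726500
  V(0,0) = exp(-r*dt) * [p*6.304808 + (1-p)*0.726500] = 3.404040

Answer: Price = V(0,0) = 3.4040


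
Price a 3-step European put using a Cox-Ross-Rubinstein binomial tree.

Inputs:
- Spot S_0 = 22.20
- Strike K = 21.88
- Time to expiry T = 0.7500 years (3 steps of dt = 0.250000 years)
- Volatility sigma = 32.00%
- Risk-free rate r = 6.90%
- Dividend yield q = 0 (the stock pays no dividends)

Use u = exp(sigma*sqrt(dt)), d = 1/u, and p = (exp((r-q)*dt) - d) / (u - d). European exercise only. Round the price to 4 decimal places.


dt = T/N = 0.250000
u = exp(sigma*sqrt(dt)) = 1.173511; d = 1/u = 0.852144
p = (exp((r-q)*dt) - d) / (u - d) = 0.514228
Discount per step: exp(-r*dt) = 0.982898
Stock lattice S(k, i) with i counting down-moves:
  k=0: S(0,0) = 22.2000
  k=1: S(1,0) = 26.0519; S(1,1) = 18.9176
  k=2: S(2,0) = 30.5722; S(2,1) = 22.2000; S(2,2) = 16.1205
  k=3: S(3,0) = 35.8769; S(3,1) = 26.0519; S(3,2) = 18.9176; S(3,3) = 13.7370
Terminal payoffs V(N, i) = max(K - S_T, 0):
  V(3,0) = 0.000000; V(3,1) = 0.000000; V(3,2) = 2.962408; V(3,3) = 8.143009
Backward induction: V(k, i) = exp(-r*dt) * [p * V(k+1, i) + (1-p) * V(k+1, i+1)].
  V(2,0) = exp(-r*dt) * [p*0.000000 + (1-p)*0.000000] = 0.000000
  V(2,1) = exp(-r*dt) * [p*0.000000 + (1-p)*2.962408] = 1.414445
  V(2,2) = exp(-r*dt) * [p*2.962408 + (1-p)*8.143009] = 5.385298
  V(1,0) = exp(-r*dt) * [p*0.000000 + (1-p)*1.414445] = 0.675347
  V(1,1) = exp(-r*dt) * [p*1.414445 + (1-p)*5.385298] = 3.286197
  V(0,0) = exp(-r*dt) * [p*0.675347 + (1-p)*3.286197] = 1.910386

Answer: Price = V(0,0) = 1.9104


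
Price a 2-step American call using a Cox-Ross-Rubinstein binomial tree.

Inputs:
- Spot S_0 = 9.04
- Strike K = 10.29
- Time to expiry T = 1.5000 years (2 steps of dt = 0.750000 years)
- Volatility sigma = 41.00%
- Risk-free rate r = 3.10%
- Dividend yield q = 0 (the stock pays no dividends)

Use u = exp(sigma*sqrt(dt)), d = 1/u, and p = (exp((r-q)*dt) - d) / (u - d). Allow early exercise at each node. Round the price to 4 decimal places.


dt = T/N = 0.750000
u = exp(sigma*sqrt(dt)) = 1.426281; d = 1/u = 0.701124
p = (exp((r-q)*dt) - d) / (u - d) = 0.444591
Discount per step: exp(-r*dt) = 0.977018
Stock lattice S(k, i) with i counting down-moves:
  k=0: S(0,0) = 9.0400
  k=1: S(1,0) = 12.8936; S(1,1) = 6.3382
  k=2: S(2,0) = 18.3899; S(2,1) = 9.0400; S(2,2) = 4.4438
Terminal payoffs V(N, i) = max(S_T - K, 0):
  V(2,0) = 8.099871; V(2,1) = 0.000000; V(2,2) = 0.000000
Backward induction: V(k, i) = exp(-r*dt) * [p * V(k+1, i) + (1-p) * V(k+1, i+1)]; then take max(V_cont, immediate exercise) for American.
  V(1,0) = exp(-r*dt) * [p*8.099871 + (1-p)*0.000000] = 3.518370; exercise = 2.603581; V(1,0) = max -> 3.518370
  V(1,1) = exp(-r*dt) * [p*0.000000 + (1-p)*0.000000] = 0.000000; exercise = 0.000000; V(1,1) = max -> 0.000000
  V(0,0) = exp(-r*dt) * [p*3.518370 + (1-p)*0.000000] = 1.528287; exercise = 0.000000; V(0,0) = max -> 1.528287

Answer: Price = V(0,0) = 1.5283


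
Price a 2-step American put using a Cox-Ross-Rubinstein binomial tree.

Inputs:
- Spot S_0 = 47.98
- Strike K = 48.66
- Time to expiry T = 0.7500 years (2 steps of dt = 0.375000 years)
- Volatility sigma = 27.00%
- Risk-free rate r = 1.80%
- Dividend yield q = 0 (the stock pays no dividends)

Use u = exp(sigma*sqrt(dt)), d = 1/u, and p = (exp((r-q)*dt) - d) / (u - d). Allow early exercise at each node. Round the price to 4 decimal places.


dt = T/N = 0.375000
u = exp(sigma*sqrt(dt)) = 1.179795; d = 1/u = 0.847605
p = (exp((r-q)*dt) - d) / (u - d) = 0.479147
Discount per step: exp(-r*dt) = 0.993273
Stock lattice S(k, i) with i counting down-moves:
  k=0: S(0,0) = 47.9800
  k=1: S(1,0) = 56.6066; S(1,1) = 40.6681
  k=2: S(2,0) = 66.7841; S(2,1) = 47.9800; S(2,2) = 34.4705
Terminal payoffs V(N, i) = max(K - S_T, 0):
  V(2,0) = 0.000000; V(2,1) = 0.680000; V(2,2) = 14.189526
Backward induction: V(k, i) = exp(-r*dt) * [p * V(k+1, i) + (1-p) * V(k+1, i+1)]; then take max(V_cont, immediate exercise) for American.
  V(1,0) = exp(-r*dt) * [p*0.000000 + (1-p)*0.680000] = 0.351797; exercise = 0.000000; V(1,0) = max -> 0.351797
  V(1,1) = exp(-r*dt) * [p*0.680000 + (1-p)*14.189526] = 7.664563; exercise = 7.991912; V(1,1) = max -> 7.991912
  V(0,0) = exp(-r*dt) * [p*0.351797 + (1-p)*7.991912] = 4.302035; exercise = 0.680000; V(0,0) = max -> 4.302035

Answer: Price = V(0,0) = 4.3020


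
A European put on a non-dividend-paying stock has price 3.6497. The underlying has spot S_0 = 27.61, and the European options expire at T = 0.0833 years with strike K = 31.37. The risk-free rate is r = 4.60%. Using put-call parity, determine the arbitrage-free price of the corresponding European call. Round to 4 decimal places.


Answer: Call price = 0.0097

Derivation:
Put-call parity: C - P = S_0 * exp(-qT) - K * exp(-rT).
S_0 * exp(-qT) = 27.6100 * 1.00000000 = 27.61000000
K * exp(-rT) = 31.3700 * 0.99617553 = 31.25002644
C = P + S*exp(-qT) - K*exp(-rT)
C = 3.6497 + 27.61000000 - 31.25002644 = 0.0097


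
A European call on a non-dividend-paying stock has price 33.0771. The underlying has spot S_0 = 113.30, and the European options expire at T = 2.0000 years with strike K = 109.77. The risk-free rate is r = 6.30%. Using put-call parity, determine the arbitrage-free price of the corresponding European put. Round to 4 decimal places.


Answer: Put price = 16.5520

Derivation:
Put-call parity: C - P = S_0 * exp(-qT) - K * exp(-rT).
S_0 * exp(-qT) = 113.3000 * 1.00000000 = 113.30000000
K * exp(-rT) = 109.7700 * 0.88161485 = 96.77486173
P = C - S*exp(-qT) + K*exp(-rT)
P = 33.0771 - 113.30000000 + 96.77486173 = 16.5520


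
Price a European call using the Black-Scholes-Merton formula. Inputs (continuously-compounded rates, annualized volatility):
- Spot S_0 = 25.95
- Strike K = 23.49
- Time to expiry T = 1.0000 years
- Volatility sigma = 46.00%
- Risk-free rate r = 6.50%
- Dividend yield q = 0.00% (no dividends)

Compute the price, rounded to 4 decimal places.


d1 = (ln(S/K) + (r - q + 0.5*sigma^2) * T) / (sigma * sqrt(T)) = 0.58781915
d2 = d1 - sigma * sqrt(T) = 0.12781915
exp(-rT) = 0.93706746; exp(-qT) = 1.00000000
C = S_0 * exp(-qT) * N(d1) - K * exp(-rT) * N(d2)
N(d1) = 0.72167316; N(d2) = 0.55085395
C = 25.9500 * 1.00000000 * 0.72167316 - 23.4900 * 0.93706746 * 0.55085395 = 6.6022

Answer: Price = 6.6022


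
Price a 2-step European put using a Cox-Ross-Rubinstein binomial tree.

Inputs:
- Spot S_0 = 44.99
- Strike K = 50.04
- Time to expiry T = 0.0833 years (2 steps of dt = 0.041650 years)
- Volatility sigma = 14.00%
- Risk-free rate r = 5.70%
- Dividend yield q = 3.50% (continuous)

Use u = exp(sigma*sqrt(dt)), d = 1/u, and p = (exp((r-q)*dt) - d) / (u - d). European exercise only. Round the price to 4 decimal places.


dt = T/N = 0.041650
u = exp(sigma*sqrt(dt)) = 1.028984; d = 1/u = 0.971833
p = (exp((r-q)*dt) - d) / (u - d) = 0.508898
Discount per step: exp(-r*dt) = 0.997629
Stock lattice S(k, i) with i counting down-moves:
  k=0: S(0,0) = 44.9900
  k=1: S(1,0) = 46.2940; S(1,1) = 43.7228
  k=2: S(2,0) = 47.6358; S(2,1) = 44.9900; S(2,2) = 42.4912
Terminal payoffs V(N, i) = max(K - S_T, 0):
  V(2,0) = 2.404248; V(2,1) = 5.050000; V(2,2) = 7.548803
Backward induction: V(k, i) = exp(-r*dt) * [p * V(k+1, i) + (1-p) * V(k+1, i+1)].
  V(1,0) = exp(-r*dt) * [p*2.404248 + (1-p)*5.050000] = 3.694800
  V(1,1) = exp(-r*dt) * [p*5.050000 + (1-p)*7.548803] = 6.262283
  V(0,0) = exp(-r*dt) * [p*3.694800 + (1-p)*6.262283] = 4.943946

Answer: Price = V(0,0) = 4.9439
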